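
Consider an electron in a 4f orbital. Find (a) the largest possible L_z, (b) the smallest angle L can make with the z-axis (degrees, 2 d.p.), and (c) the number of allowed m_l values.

L_z,max = 3ℏ; θ_min ≈ 30.00°; 7 values

The 4f subshell has l = 3.
L_z,max = lℏ = 3ℏ.
cos θ_min = 3/√12, so θ_min ≈ 30.00°.
There are 2l+1 = 7 values of m_l.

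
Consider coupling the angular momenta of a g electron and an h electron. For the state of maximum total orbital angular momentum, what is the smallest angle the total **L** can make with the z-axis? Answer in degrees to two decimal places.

Angular momentum addition gives L = |l₁ − l₂|, …, l₁ + l₂.
Allowed values: L = 1, 2, 3, 4, 5, 6, 7, 8, 9.
The maximum is L = 9, with |L_tot| = ℏ√(9·10) = 3√10 ℏ.
The minimum angle with z is arccos(9/√90) ≈ 18.43°.

θ_min ≈ 18.43°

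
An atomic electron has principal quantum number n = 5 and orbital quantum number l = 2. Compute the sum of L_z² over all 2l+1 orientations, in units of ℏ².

Σ(L_z)² = 10 ℏ²

m_l runs from −2 to 2, i.e. {-2, -1, 0, 1, 2}.
Σ m_l² = 2·(1 + 4) = 10.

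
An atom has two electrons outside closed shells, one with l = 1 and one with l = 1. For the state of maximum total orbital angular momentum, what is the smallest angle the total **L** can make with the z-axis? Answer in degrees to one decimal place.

Angular momentum addition gives L = |l₁ − l₂|, …, l₁ + l₂.
L ∈ {0, 1, 2}.
The maximum is L = 2, with |L_tot| = ℏ√(2·3) = √6 ℏ.
The minimum angle with z is arccos(2/√6) ≈ 35.3°.

θ_min ≈ 35.3°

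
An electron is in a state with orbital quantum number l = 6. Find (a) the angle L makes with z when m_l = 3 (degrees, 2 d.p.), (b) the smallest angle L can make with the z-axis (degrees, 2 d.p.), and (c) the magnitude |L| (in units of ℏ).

θ(m_l=3) ≈ 62.42°; θ_min ≈ 22.21°; |L| = √42 ℏ ≈ 6.481ℏ

For m_l = 3: cos θ = 3/√42, θ ≈ 62.42°.
cos θ_min = 6/√42, so θ_min ≈ 22.21°.
|L| = ℏ√(6·7) = √42 ℏ ≈ 6.481ℏ.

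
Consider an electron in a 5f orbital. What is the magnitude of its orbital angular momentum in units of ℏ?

|L| = 2√3 ℏ ≈ 3.464ℏ

For 5f, l = 3.
|L| = ℏ√(l(l+1)) = ℏ√(3·4) = 2√3 ℏ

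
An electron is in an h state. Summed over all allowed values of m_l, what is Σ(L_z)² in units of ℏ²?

Σ(L_z)² = 110 ℏ²

For an h orbital, l = 5.
The allowed m_l values are -5, -4, -3, -2, -1, 0, 1, 2, 3, 4, 5.
Σ m_l² = 2·(1 + 4 + 9 + 16 + 25) = 110.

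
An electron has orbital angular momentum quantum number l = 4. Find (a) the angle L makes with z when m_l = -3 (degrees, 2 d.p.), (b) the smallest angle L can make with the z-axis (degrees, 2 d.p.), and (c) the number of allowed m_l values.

θ(m_l=-3) ≈ 132.13°; θ_min ≈ 26.57°; 9 values

For m_l = -3: cos θ = -3/√20, θ ≈ 132.13°.
cos θ_min = 4/√20, so θ_min ≈ 26.57°.
There are 2l+1 = 9 values of m_l.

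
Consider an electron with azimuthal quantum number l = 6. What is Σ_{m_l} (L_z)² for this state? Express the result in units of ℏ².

m_l runs from −6 to 6, i.e. {-6, -5, -4, -3, -2, -1, 0, 1, 2, 3, 4, 5, 6}.
Summing m² from −6 to 6: Σ m_l² = 182.

Σ(L_z)² = 182 ℏ²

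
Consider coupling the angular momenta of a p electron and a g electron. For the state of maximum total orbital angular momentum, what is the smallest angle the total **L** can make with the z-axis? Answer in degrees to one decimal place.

θ_min ≈ 24.1°

Angular momentum addition gives L = |l₁ − l₂|, …, l₁ + l₂.
L ∈ {3, 4, 5}.
The maximum is L = 5, with |L_tot| = ℏ√(5·6) = √30 ℏ.
The minimum angle with z is arccos(5/√30) ≈ 24.1°.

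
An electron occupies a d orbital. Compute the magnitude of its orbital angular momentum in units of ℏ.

|L| = √6 ℏ ≈ 2.449ℏ

A d state has l = 2.
|L| = ℏ√(l(l+1)) = ℏ√(2·3) = √6 ℏ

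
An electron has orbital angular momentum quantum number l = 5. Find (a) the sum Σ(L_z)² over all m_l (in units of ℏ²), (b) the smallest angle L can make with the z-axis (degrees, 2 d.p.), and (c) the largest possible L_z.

Σ(L_z)² = 110 ℏ²; θ_min ≈ 24.09°; L_z,max = 5ℏ

Σ m_l² = 110, so Σ(L_z)² = 110 ℏ².
cos θ_min = 5/√30, so θ_min ≈ 24.09°.
L_z,max = lℏ = 5ℏ.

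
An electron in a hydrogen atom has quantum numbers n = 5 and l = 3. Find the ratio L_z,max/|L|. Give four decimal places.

|L| = 2√3 ℏ ≈ 3.4641ℏ, while L_z,max = lℏ = 3ℏ.
L_z,max/|L| = 3/√12 = 0.8660.

L_z,max/|L| = 0.8660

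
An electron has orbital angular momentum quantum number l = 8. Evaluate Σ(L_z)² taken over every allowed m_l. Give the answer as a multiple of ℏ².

m_l ∈ {-8, -7, -6, -5, -4, -3, -2, -1, 0, 1, 2, 3, 4, 5, 6, 7, 8}.
Σ m_l² = l(l+1)(2l+1)/3 = 8·9·17/3 = 408.

Σ(L_z)² = 408 ℏ²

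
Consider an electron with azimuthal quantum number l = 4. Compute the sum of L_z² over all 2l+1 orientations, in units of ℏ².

m_l ∈ {-4, -3, -2, -1, 0, 1, 2, 3, 4}.
Σ m_l² = 2·(1 + 4 + 9 + 16) = 60.

Σ(L_z)² = 60 ℏ²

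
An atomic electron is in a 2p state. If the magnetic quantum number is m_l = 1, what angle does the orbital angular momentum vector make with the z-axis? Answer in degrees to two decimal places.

θ ≈ 45.00°

For 2p, l = 1.
|L| = ℏ√(l(l+1)) = √2 ℏ.
L_z = m_l ℏ = 1ℏ.
cos θ = L_z/|L| = 1/√2, so θ ≈ 45.00°.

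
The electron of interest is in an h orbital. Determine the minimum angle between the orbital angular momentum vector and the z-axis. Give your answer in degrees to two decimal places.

θ_min ≈ 24.09°

An h state has l = 5.
|L| = √(l(l+1)) ℏ = √30 ℏ.
The smallest angle corresponds to the largest L_z, i.e. m_l = l = 5, giving L_z = 5ℏ.
cos θ_min = 5/√30, so θ_min ≈ 24.09°.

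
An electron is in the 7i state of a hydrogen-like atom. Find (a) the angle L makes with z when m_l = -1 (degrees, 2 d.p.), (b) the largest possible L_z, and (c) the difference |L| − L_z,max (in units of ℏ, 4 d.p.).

θ(m_l=-1) ≈ 98.88°; L_z,max = 6ℏ; |L|−L_z,max ≈ 0.4807ℏ

The 7i subshell has l = 6.
For m_l = -1: cos θ = -1/√42, θ ≈ 98.88°.
L_z,max = lℏ = 6ℏ.
|L| − L_z,max = (√42 − 6)ℏ ≈ 0.4807ℏ.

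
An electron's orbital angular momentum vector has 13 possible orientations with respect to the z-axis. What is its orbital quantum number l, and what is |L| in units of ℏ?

Since there are 2l+1 = 13 values of m_l, l = 6.
|L| = ℏ√(l(l+1)) = ℏ√(6·7) = √42 ℏ.

l = 6, |L| = √42 ℏ ≈ 6.481ℏ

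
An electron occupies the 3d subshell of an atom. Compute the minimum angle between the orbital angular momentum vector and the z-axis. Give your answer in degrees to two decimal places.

For 3d, l = 2.
|L| = √(l(l+1)) ℏ = √6 ℏ.
The smallest angle corresponds to the largest L_z, i.e. m_l = l = 2, giving L_z = 2ℏ.
cos θ_min = 2/√6, so θ_min ≈ 35.26°.

θ_min ≈ 35.26°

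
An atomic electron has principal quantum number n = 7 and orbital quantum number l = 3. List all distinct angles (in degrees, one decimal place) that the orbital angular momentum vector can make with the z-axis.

θ ∈ {30.0°, 54.7°, 73.2°, 90.0°, 106.8°, 125.3°, 150.0°}

|L| = ℏ√(l(l+1)) = 2√3 ℏ.
cos θ = m_l/√12 for each m_l ∈ {-3, -2, -1, 0, 1, 2, 3}.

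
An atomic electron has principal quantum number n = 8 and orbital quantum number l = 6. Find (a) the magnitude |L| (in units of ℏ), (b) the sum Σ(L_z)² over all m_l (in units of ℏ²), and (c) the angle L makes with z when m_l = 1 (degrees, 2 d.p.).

|L| = √42 ℏ ≈ 6.481ℏ; Σ(L_z)² = 182 ℏ²; θ(m_l=1) ≈ 81.12°

|L| = ℏ√(6·7) = √42 ℏ ≈ 6.481ℏ.
Σ m_l² = 182, so Σ(L_z)² = 182 ℏ².
For m_l = 1: cos θ = 1/√42, θ ≈ 81.12°.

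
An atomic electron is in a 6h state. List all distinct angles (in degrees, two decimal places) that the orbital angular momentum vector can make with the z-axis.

The 6h subshell has l = 5.
|L| = √(l(l+1)) ℏ = √30 ℏ.
cos θ = m_l/√30 for each m_l ∈ {-5, -4, -3, -2, -1, 0, 1, 2, 3, 4, 5}.

θ ∈ {24.09°, 43.09°, 56.79°, 68.58°, 79.48°, 90.00°, 100.52°, 111.42°, 123.21°, 136.91°, 155.91°}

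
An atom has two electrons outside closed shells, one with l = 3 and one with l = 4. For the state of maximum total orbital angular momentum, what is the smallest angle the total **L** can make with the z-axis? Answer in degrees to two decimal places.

θ_min ≈ 20.70°

The total orbital quantum number L ranges from |l₁ − l₂| to l₁ + l₂ in integer steps.
Allowed values: L = 1, 2, 3, 4, 5, 6, 7.
The maximum is L = 7, with |L_tot| = ℏ√(7·8) = 2√14 ℏ.
The minimum angle with z is arccos(7/√56) ≈ 20.70°.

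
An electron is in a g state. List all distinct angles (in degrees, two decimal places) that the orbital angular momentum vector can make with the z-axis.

θ ∈ {26.57°, 47.87°, 63.43°, 77.08°, 90.00°, 102.92°, 116.57°, 132.13°, 153.43°}

A g state has l = 4.
|L| = √(l(l+1)) ℏ = 2√5 ℏ.
cos θ = m_l/√20 for each m_l ∈ {-4, -3, -2, -1, 0, 1, 2, 3, 4}.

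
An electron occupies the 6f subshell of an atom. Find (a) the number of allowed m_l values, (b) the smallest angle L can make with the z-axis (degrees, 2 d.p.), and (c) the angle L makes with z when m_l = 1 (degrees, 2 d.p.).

For 6f, l = 3.
There are 2l+1 = 7 values of m_l.
cos θ_min = 3/√12, so θ_min ≈ 30.00°.
For m_l = 1: cos θ = 1/√12, θ ≈ 73.22°.

7 values; θ_min ≈ 30.00°; θ(m_l=1) ≈ 73.22°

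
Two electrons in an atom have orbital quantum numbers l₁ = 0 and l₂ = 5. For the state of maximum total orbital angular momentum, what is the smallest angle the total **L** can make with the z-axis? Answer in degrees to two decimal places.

θ_min ≈ 24.09°

The total orbital quantum number L ranges from |l₁ − l₂| to l₁ + l₂ in integer steps.
L ∈ {5}.
The maximum is L = 5, with |L_tot| = ℏ√(5·6) = √30 ℏ.
The minimum angle with z is arccos(5/√30) ≈ 24.09°.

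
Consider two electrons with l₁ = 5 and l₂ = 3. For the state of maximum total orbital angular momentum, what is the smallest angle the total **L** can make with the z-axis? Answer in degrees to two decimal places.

θ_min ≈ 19.47°

The total orbital quantum number L ranges from |l₁ − l₂| to l₁ + l₂ in integer steps.
So L can be 2, 3, 4, 5, 6, 7, 8.
The maximum is L = 8, with |L_tot| = ℏ√(8·9) = 6√2 ℏ.
The minimum angle with z is arccos(8/√72) ≈ 19.47°.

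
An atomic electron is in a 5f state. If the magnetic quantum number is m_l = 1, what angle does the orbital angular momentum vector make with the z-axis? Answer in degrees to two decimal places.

θ ≈ 73.22°

5f means n = 5, l = 3.
|L|² = l(l+1)ℏ² = 12ℏ², so |L| = 2√3 ℏ.
L_z = m_l ℏ = 1ℏ.
cos θ = L_z/|L| = 1/√12, so θ ≈ 73.22°.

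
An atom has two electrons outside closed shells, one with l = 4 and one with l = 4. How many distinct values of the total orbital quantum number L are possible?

9

The total orbital quantum number L ranges from |l₁ − l₂| to l₁ + l₂ in integer steps.
Allowed values: L = 0, 1, 2, 3, 4, 5, 6, 7, 8.
That is 9 values.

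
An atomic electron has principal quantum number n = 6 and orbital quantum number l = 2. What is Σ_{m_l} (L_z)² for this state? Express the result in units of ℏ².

Σ(L_z)² = 10 ℏ²

m_l runs from −2 to 2, i.e. {-2, -1, 0, 1, 2}.
Summing m² from −2 to 2: Σ m_l² = 10.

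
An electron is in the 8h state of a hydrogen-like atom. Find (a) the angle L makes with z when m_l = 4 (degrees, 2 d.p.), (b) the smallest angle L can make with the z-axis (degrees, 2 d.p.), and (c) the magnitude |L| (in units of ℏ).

The 8h subshell has l = 5.
For m_l = 4: cos θ = 4/√30, θ ≈ 43.09°.
cos θ_min = 5/√30, so θ_min ≈ 24.09°.
|L| = ℏ√(5·6) = √30 ℏ ≈ 5.477ℏ.

θ(m_l=4) ≈ 43.09°; θ_min ≈ 24.09°; |L| = √30 ℏ ≈ 5.477ℏ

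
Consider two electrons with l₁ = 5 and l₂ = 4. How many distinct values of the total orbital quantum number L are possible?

L runs from |5 − 4| = 1 to 5 + 4 = 9.
L ∈ {1, 2, 3, 4, 5, 6, 7, 8, 9}.
That is 9 values.

9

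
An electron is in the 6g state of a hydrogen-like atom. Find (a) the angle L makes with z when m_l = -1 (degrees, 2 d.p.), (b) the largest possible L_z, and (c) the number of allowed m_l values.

6g means n = 6, l = 4.
For m_l = -1: cos θ = -1/√20, θ ≈ 102.92°.
L_z,max = lℏ = 4ℏ.
There are 2l+1 = 9 values of m_l.

θ(m_l=-1) ≈ 102.92°; L_z,max = 4ℏ; 9 values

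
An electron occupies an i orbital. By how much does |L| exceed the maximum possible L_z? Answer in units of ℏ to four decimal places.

The letter i corresponds to l = 6.
|L| = √42 ℏ ≈ 6.4807ℏ, while L_z,max = lℏ = 6ℏ.
The difference is (√42 − 6)ℏ ≈ 0.4807ℏ.

|L| − L_z,max ≈ 0.4807ℏ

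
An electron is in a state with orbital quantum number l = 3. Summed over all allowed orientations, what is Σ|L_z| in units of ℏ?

The allowed m_l values are -3, -2, -1, 0, 1, 2, 3.
Σ|m_l| = l(l+1) = 12.

Σ|L_z| = 12 ℏ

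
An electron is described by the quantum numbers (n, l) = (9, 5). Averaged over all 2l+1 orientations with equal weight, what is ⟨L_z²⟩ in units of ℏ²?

⟨L_z²⟩ = 10 ℏ²

m_l runs from −5 to 5, i.e. {-5, -4, -3, -2, -1, 0, 1, 2, 3, 4, 5}.
⟨L_z²⟩ = ℏ²·(Σ m_l²)/(2l+1) = ℏ²·110/11 = 10ℏ².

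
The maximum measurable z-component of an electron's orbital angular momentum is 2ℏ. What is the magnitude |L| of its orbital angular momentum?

|L| = √6 ℏ ≈ 2.449ℏ

The maximum L_z equals lℏ, giving l = 2.
|L| = √(l(l+1)) ℏ = √6 ℏ.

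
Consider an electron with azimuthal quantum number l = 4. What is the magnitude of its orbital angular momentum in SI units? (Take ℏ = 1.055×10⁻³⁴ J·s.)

|L| = ℏ√(l(l+1)) = ℏ√(4·5) = 2√5 ℏ
Numerically, |L| = 4.472 × (1.055×10⁻³⁴ J·s) = 4.718×10⁻³⁴ J·s.

|L| = 4.718×10⁻³⁴ J·s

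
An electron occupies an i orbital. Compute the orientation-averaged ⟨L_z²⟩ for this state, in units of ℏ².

The letter i corresponds to l = 6.
The allowed m_l values are -6, -5, -4, -3, -2, -1, 0, 1, 2, 3, 4, 5, 6.
⟨L_z²⟩ = ℏ²·l(l+1)/3 = 14ℏ².

⟨L_z²⟩ = 14 ℏ²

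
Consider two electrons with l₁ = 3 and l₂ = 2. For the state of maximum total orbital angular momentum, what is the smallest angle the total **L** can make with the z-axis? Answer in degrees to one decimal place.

The total orbital quantum number L ranges from |l₁ − l₂| to l₁ + l₂ in integer steps.
L ∈ {1, 2, 3, 4, 5}.
The maximum is L = 5, with |L_tot| = ℏ√(5·6) = √30 ℏ.
The minimum angle with z is arccos(5/√30) ≈ 24.1°.

θ_min ≈ 24.1°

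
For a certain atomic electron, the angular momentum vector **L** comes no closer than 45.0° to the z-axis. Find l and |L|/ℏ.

cos²θ_min = l/(l+1) = 0.5000.
Solving: l = 1.
Then |L| = ℏ√(1·2) = √2 ℏ.

l = 1, |L| = √2 ℏ ≈ 1.414ℏ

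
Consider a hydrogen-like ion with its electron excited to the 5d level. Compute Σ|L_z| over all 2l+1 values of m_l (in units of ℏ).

Σ|L_z| = 6 ℏ

The 5d level has l = 2.
m_l ∈ {-2, -1, 0, 1, 2}.
Σ|m_l| = l(l+1) = 6.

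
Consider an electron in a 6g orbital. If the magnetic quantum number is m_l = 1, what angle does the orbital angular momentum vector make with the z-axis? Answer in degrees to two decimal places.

θ ≈ 77.08°

6g means n = 6, l = 4.
|L|² = l(l+1)ℏ² = 20ℏ², so |L| = 2√5 ℏ.
L_z = m_l ℏ = 1ℏ.
cos θ = L_z/|L| = 1/√20, so θ ≈ 77.08°.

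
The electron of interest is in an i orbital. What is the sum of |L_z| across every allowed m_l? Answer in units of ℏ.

Σ|L_z| = 42 ℏ

An i state has l = 6.
The allowed m_l values are -6, -5, -4, -3, -2, -1, 0, 1, 2, 3, 4, 5, 6.
Σ|m_l| = 2(1+2+…+6) = 42.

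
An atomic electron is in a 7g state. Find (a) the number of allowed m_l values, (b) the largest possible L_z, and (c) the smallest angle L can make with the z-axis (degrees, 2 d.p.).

9 values; L_z,max = 4ℏ; θ_min ≈ 26.57°

For 7g, l = 4.
There are 2l+1 = 9 values of m_l.
L_z,max = lℏ = 4ℏ.
cos θ_min = 4/√20, so θ_min ≈ 26.57°.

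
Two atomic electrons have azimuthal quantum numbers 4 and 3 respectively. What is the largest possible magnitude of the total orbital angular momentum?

|L_tot|_max = 2√14 ℏ ≈ 7.483ℏ

Angular momentum addition gives L = |l₁ − l₂|, …, l₁ + l₂.
Allowed values: L = 1, 2, 3, 4, 5, 6, 7.
The largest magnitude corresponds to L = 7: |L_tot| = ℏ√(7·8) = 2√14 ℏ.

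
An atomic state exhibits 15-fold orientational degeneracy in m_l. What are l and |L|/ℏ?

Since there are 2l+1 = 15 values of m_l, l = 7.
|L| = ℏ√(l(l+1)) = ℏ√(7·8) = 2√14 ℏ.

l = 7, |L| = 2√14 ℏ ≈ 7.483ℏ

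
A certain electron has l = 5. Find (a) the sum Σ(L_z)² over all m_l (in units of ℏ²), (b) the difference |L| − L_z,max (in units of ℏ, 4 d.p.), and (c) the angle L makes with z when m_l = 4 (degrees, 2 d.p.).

Σ m_l² = 110, so Σ(L_z)² = 110 ℏ².
|L| − L_z,max = (√30 − 5)ℏ ≈ 0.4772ℏ.
For m_l = 4: cos θ = 4/√30, θ ≈ 43.09°.

Σ(L_z)² = 110 ℏ²; |L|−L_z,max ≈ 0.4772ℏ; θ(m_l=4) ≈ 43.09°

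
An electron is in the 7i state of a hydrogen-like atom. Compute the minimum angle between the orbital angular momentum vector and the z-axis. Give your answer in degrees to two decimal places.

For 7i, l = 6.
|L|² = l(l+1)ℏ² = 42ℏ², so |L| = √42 ℏ.
The smallest angle corresponds to the largest L_z, i.e. m_l = l = 6, giving L_z = 6ℏ.
cos θ_min = 6/√42, so θ_min ≈ 22.21°.

θ_min ≈ 22.21°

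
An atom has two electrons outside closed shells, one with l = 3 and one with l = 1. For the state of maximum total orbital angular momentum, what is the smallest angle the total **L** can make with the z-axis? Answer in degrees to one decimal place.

The total orbital quantum number L ranges from |l₁ − l₂| to l₁ + l₂ in integer steps.
L ∈ {2, 3, 4}.
The maximum is L = 4, with |L_tot| = ℏ√(4·5) = 2√5 ℏ.
The minimum angle with z is arccos(4/√20) ≈ 26.6°.

θ_min ≈ 26.6°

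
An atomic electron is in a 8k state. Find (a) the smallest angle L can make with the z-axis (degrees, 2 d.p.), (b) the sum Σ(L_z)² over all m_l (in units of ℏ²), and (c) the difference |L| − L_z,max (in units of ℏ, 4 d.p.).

The 8k subshell has l = 7.
cos θ_min = 7/√56, so θ_min ≈ 20.70°.
Σ m_l² = 280, so Σ(L_z)² = 280 ℏ².
|L| − L_z,max = (2√14 − 7)ℏ ≈ 0.4833ℏ.

θ_min ≈ 20.70°; Σ(L_z)² = 280 ℏ²; |L|−L_z,max ≈ 0.4833ℏ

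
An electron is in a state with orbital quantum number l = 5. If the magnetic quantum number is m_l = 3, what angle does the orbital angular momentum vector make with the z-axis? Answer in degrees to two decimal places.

|L| = √(l(l+1)) ℏ = √30 ℏ.
L_z = m_l ℏ = 3ℏ.
cos θ = L_z/|L| = 3/√30, so θ ≈ 56.79°.

θ ≈ 56.79°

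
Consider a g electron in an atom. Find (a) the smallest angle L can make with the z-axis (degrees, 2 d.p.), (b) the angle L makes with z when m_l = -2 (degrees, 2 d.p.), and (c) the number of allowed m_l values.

The letter g corresponds to l = 4.
cos θ_min = 4/√20, so θ_min ≈ 26.57°.
For m_l = -2: cos θ = -2/√20, θ ≈ 116.57°.
There are 2l+1 = 9 values of m_l.

θ_min ≈ 26.57°; θ(m_l=-2) ≈ 116.57°; 9 values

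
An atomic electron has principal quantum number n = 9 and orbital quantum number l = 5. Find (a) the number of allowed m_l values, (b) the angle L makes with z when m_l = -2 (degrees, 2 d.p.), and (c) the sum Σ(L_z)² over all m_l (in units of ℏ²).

11 values; θ(m_l=-2) ≈ 111.42°; Σ(L_z)² = 110 ℏ²

There are 2l+1 = 11 values of m_l.
For m_l = -2: cos θ = -2/√30, θ ≈ 111.42°.
Σ m_l² = 110, so Σ(L_z)² = 110 ℏ².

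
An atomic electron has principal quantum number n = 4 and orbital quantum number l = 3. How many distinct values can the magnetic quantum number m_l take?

7

The number of m_l values is 2l + 1 = 2·3 + 1 = 7.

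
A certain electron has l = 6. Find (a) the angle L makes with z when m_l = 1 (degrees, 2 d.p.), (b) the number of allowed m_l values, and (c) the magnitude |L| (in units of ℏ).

For m_l = 1: cos θ = 1/√42, θ ≈ 81.12°.
There are 2l+1 = 13 values of m_l.
|L| = ℏ√(6·7) = √42 ℏ ≈ 6.481ℏ.

θ(m_l=1) ≈ 81.12°; 13 values; |L| = √42 ℏ ≈ 6.481ℏ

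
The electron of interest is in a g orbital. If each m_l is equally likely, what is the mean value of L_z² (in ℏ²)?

The letter g corresponds to l = 4.
The allowed m_l values are -4, -3, -2, -1, 0, 1, 2, 3, 4.
Average of L_z² over 9 states: 60/9 ℏ² = 6.667 ℏ².

⟨L_z²⟩ = 6.667 ℏ²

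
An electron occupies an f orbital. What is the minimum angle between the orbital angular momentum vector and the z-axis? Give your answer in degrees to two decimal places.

θ_min ≈ 30.00°

The letter f corresponds to l = 3.
|L| = ℏ√(l(l+1)) = 2√3 ℏ.
The smallest angle corresponds to the largest L_z, i.e. m_l = l = 3, giving L_z = 3ℏ.
cos θ_min = 3/√12, so θ_min ≈ 30.00°.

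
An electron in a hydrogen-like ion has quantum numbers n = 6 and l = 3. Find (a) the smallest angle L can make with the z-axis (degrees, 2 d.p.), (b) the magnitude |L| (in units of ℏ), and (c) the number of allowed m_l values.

θ_min ≈ 30.00°; |L| = 2√3 ℏ ≈ 3.464ℏ; 7 values

cos θ_min = 3/√12, so θ_min ≈ 30.00°.
|L| = ℏ√(3·4) = 2√3 ℏ ≈ 3.464ℏ.
There are 2l+1 = 7 values of m_l.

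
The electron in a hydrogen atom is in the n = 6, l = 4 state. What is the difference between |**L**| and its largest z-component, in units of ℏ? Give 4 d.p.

|L| = 2√5 ℏ ≈ 4.4721ℏ, while L_z,max = lℏ = 4ℏ.
The difference is (2√5 − 4)ℏ ≈ 0.4721ℏ.

|L| − L_z,max ≈ 0.4721ℏ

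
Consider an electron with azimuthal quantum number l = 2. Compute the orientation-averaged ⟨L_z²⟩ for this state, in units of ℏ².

m_l ∈ {-2, -1, 0, 1, 2}.
⟨L_z²⟩ = ℏ²·l(l+1)/3 = 2ℏ².

⟨L_z²⟩ = 2 ℏ²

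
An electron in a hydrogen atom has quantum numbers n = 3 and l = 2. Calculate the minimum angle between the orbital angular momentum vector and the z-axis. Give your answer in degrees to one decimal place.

θ_min ≈ 35.3°

|L|² = l(l+1)ℏ² = 6ℏ², so |L| = √6 ℏ.
The smallest angle corresponds to the largest L_z, i.e. m_l = l = 2, giving L_z = 2ℏ.
cos θ_min = 2/√6, so θ_min ≈ 35.3°.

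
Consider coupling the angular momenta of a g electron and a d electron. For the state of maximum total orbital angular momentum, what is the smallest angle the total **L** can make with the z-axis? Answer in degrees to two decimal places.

By the triangle rule, |l₁ − l₂| ≤ L ≤ l₁ + l₂.
So L can be 2, 3, 4, 5, 6.
The maximum is L = 6, with |L_tot| = ℏ√(6·7) = √42 ℏ.
The minimum angle with z is arccos(6/√42) ≈ 22.21°.

θ_min ≈ 22.21°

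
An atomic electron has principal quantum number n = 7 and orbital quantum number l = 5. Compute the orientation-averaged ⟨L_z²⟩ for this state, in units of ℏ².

The allowed m_l values are -5, -4, -3, -2, -1, 0, 1, 2, 3, 4, 5.
⟨L_z²⟩ = ℏ²·l(l+1)/3 = 10ℏ².

⟨L_z²⟩ = 10 ℏ²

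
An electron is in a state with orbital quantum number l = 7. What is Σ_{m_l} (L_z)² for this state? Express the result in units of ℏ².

Σ(L_z)² = 280 ℏ²

m_l runs from −7 to 7, i.e. {-7, -6, -5, -4, -3, -2, -1, 0, 1, 2, 3, 4, 5, 6, 7}.
Σ m_l² = 2·(1 + 4 + 9 + 16 + 25 + 36 + 49) = 280.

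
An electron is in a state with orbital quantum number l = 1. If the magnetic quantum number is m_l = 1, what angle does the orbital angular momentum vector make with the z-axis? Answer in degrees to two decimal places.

|L|² = l(l+1)ℏ² = 2ℏ², so |L| = √2 ℏ.
L_z = m_l ℏ = 1ℏ.
cos θ = L_z/|L| = 1/√2, so θ ≈ 45.00°.

θ ≈ 45.00°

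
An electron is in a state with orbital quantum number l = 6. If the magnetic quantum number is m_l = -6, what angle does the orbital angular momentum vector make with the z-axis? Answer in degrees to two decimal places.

|L| = ℏ√(l(l+1)) = √42 ℏ.
L_z = m_l ℏ = −6ℏ.
cos θ = L_z/|L| = -6/√42, so θ ≈ 157.79°.

θ ≈ 157.79°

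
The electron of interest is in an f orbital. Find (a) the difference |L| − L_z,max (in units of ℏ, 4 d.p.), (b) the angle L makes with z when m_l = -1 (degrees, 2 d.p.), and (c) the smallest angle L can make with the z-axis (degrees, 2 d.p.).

|L|−L_z,max ≈ 0.4641ℏ; θ(m_l=-1) ≈ 106.78°; θ_min ≈ 30.00°

An f state has l = 3.
|L| − L_z,max = (2√3 − 3)ℏ ≈ 0.4641ℏ.
For m_l = -1: cos θ = -1/√12, θ ≈ 106.78°.
cos θ_min = 3/√12, so θ_min ≈ 30.00°.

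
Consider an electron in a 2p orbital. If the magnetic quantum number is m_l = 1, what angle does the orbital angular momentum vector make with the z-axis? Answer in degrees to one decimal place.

For 2p, l = 1.
|L| = √(l(l+1)) ℏ = √2 ℏ.
L_z = m_l ℏ = 1ℏ.
cos θ = L_z/|L| = 1/√2, so θ ≈ 45.0°.

θ ≈ 45.0°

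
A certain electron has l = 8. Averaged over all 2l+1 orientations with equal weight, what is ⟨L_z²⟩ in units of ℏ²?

⟨L_z²⟩ = 24 ℏ²

m_l ∈ {-8, -7, -6, -5, -4, -3, -2, -1, 0, 1, 2, 3, 4, 5, 6, 7, 8}.
⟨L_z²⟩ = ℏ²·(Σ m_l²)/(2l+1) = ℏ²·408/17 = 24ℏ².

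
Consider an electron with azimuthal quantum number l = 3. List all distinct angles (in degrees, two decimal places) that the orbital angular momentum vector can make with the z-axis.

|L| = ℏ√(l(l+1)) = 2√3 ℏ.
cos θ = m_l/√12 for each m_l ∈ {-3, -2, -1, 0, 1, 2, 3}.

θ ∈ {30.00°, 54.74°, 73.22°, 90.00°, 106.78°, 125.26°, 150.00°}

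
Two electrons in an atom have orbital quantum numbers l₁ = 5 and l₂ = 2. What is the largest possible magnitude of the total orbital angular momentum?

The total orbital quantum number L ranges from |l₁ − l₂| to l₁ + l₂ in integer steps.
So L can be 3, 4, 5, 6, 7.
The largest magnitude corresponds to L = 7: |L_tot| = ℏ√(7·8) = 2√14 ℏ.

|L_tot|_max = 2√14 ℏ ≈ 7.483ℏ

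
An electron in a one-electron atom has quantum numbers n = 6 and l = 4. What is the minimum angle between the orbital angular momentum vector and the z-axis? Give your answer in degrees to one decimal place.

θ_min ≈ 26.6°

|L| = ℏ√(l(l+1)) = 2√5 ℏ.
The smallest angle corresponds to the largest L_z, i.e. m_l = l = 4, giving L_z = 4ℏ.
cos θ_min = 4/√20, so θ_min ≈ 26.6°.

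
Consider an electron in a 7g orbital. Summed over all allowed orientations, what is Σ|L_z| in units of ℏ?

The 7g subshell has l = 4.
m_l ∈ {-4, -3, -2, -1, 0, 1, 2, 3, 4}.
Σ|m_l| = l(l+1) = 20.

Σ|L_z| = 20 ℏ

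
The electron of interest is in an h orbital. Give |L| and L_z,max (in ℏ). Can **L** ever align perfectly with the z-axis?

For an h orbital, l = 5.
|L| = √30 ℏ ≈ 5.4772ℏ, while L_z,max = lℏ = 5ℏ.
Since |L| > L_z,max, the vector can never point exactly along z; the closest it comes is θ_min = arccos(5/√30) ≈ 24.1°.

No: L_z,max = 5ℏ < |L| = √30 ℏ ≈ 5.477ℏ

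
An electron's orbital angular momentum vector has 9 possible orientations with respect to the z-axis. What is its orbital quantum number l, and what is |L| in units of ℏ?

9 = 2l + 1, so l = (9−1)/2 = 4.
|L| = ℏ√(l(l+1)) = ℏ√(4·5) = 2√5 ℏ.

l = 4, |L| = 2√5 ℏ ≈ 4.472ℏ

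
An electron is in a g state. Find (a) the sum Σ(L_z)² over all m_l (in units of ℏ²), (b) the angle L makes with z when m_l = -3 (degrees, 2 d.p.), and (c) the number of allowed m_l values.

A g state has l = 4.
Σ m_l² = 60, so Σ(L_z)² = 60 ℏ².
For m_l = -3: cos θ = -3/√20, θ ≈ 132.13°.
There are 2l+1 = 9 values of m_l.

Σ(L_z)² = 60 ℏ²; θ(m_l=-3) ≈ 132.13°; 9 values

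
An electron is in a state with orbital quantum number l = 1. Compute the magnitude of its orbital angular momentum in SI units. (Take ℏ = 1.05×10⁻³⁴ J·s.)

|L| = 1.48×10⁻³⁴ J·s

|L| = ℏ√(l(l+1)) = ℏ√(1·2) = √2 ℏ
Numerically, |L| = 1.414 × (1.05×10⁻³⁴ J·s) = 1.48×10⁻³⁴ J·s.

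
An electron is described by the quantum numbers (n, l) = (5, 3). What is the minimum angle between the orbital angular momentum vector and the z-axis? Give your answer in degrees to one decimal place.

θ_min ≈ 30.0°

|L| = ℏ√(l(l+1)) = 2√3 ℏ.
The smallest angle corresponds to the largest L_z, i.e. m_l = l = 3, giving L_z = 3ℏ.
cos θ_min = 3/√12, so θ_min ≈ 30.0°.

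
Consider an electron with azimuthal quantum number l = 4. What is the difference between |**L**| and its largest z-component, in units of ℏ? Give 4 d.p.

|L| − L_z,max ≈ 0.4721ℏ

|L| = 2√5 ℏ ≈ 4.4721ℏ, while L_z,max = lℏ = 4ℏ.
The difference is (2√5 − 4)ℏ ≈ 0.4721ℏ.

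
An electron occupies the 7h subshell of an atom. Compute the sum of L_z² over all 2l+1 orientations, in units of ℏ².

Σ(L_z)² = 110 ℏ²

For 7h, l = 5.
m_l ∈ {-5, -4, -3, -2, -1, 0, 1, 2, 3, 4, 5}.
Σ m_l² = 2·(1 + 4 + 9 + 16 + 25) = 110.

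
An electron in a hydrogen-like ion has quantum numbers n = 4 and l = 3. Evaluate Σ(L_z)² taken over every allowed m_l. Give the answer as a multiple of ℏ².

The allowed m_l values are -3, -2, -1, 0, 1, 2, 3.
Σ m_l² = l(l+1)(2l+1)/3 = 3·4·7/3 = 28.

Σ(L_z)² = 28 ℏ²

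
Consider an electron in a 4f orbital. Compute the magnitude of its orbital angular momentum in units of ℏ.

|L| = 2√3 ℏ ≈ 3.464ℏ

4f means n = 4, l = 3.
|L| = ℏ√(l(l+1)) = ℏ√(3·4) = 2√3 ℏ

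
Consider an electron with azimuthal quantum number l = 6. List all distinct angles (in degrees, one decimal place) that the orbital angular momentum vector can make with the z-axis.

θ ∈ {22.2°, 39.5°, 51.9°, 62.4°, 72.0°, 81.1°, 90.0°, 98.9°, 108.0°, 117.6°, 128.1°, 140.5°, 157.8°}

|L|² = l(l+1)ℏ² = 42ℏ², so |L| = √42 ℏ.
cos θ = m_l/√42 for each m_l ∈ {-6, -5, -4, -3, -2, -1, 0, 1, 2, 3, 4, 5, 6}.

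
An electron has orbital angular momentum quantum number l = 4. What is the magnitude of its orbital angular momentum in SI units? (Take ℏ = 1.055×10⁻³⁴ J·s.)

|L| = ℏ√(l(l+1)) = ℏ√(4·5) = 2√5 ℏ
Numerically, |L| = 4.472 × (1.055×10⁻³⁴ J·s) = 4.718×10⁻³⁴ J·s.

|L| = 4.718×10⁻³⁴ J·s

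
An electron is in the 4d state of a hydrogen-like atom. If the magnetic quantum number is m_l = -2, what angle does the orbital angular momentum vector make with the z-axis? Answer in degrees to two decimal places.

θ ≈ 144.74°

For 4d, l = 2.
|L|² = l(l+1)ℏ² = 6ℏ², so |L| = √6 ℏ.
L_z = m_l ℏ = −2ℏ.
cos θ = L_z/|L| = -2/√6, so θ ≈ 144.74°.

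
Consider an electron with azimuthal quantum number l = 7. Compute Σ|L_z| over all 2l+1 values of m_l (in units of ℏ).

m_l runs from −7 to 7, i.e. {-7, -6, -5, -4, -3, -2, -1, 0, 1, 2, 3, 4, 5, 6, 7}.
Σ|m_l| = 2·7(7+1)/2 = 56.

Σ|L_z| = 56 ℏ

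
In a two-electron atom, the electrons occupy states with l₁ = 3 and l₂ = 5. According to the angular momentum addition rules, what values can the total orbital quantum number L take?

By the triangle rule, |l₁ − l₂| ≤ L ≤ l₁ + l₂.
Allowed values: L = 2, 3, 4, 5, 6, 7, 8.

L = 2, 3, 4, 5, 6, 7, 8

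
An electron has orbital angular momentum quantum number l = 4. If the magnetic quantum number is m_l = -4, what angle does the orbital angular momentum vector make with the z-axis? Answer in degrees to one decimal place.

|L|² = l(l+1)ℏ² = 20ℏ², so |L| = 2√5 ℏ.
L_z = m_l ℏ = −4ℏ.
cos θ = L_z/|L| = -4/√20, so θ ≈ 153.4°.

θ ≈ 153.4°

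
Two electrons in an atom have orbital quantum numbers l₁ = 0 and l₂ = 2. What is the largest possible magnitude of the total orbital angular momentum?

By the triangle rule, |l₁ − l₂| ≤ L ≤ l₁ + l₂.
So L can be 2.
The largest magnitude corresponds to L = 2: |L_tot| = ℏ√(2·3) = √6 ℏ.

|L_tot|_max = √6 ℏ ≈ 2.449ℏ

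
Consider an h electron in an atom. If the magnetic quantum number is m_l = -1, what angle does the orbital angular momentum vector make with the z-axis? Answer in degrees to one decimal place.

An h state has l = 5.
|L| = ℏ√(l(l+1)) = √30 ℏ.
L_z = m_l ℏ = −1ℏ.
cos θ = L_z/|L| = -1/√30, so θ ≈ 100.5°.

θ ≈ 100.5°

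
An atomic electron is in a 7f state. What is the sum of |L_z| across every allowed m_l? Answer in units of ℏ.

7f means n = 7, l = 3.
m_l runs from −3 to 3, i.e. {-3, -2, -1, 0, 1, 2, 3}.
Σ|m_l| = 2(1+2+…+3) = 12.

Σ|L_z| = 12 ℏ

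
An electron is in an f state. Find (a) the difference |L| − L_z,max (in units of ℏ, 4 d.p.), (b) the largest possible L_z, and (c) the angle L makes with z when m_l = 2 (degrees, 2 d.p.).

|L|−L_z,max ≈ 0.4641ℏ; L_z,max = 3ℏ; θ(m_l=2) ≈ 54.74°

The letter f corresponds to l = 3.
|L| − L_z,max = (2√3 − 3)ℏ ≈ 0.4641ℏ.
L_z,max = lℏ = 3ℏ.
For m_l = 2: cos θ = 2/√12, θ ≈ 54.74°.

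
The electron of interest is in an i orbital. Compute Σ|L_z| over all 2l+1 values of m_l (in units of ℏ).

Σ|L_z| = 42 ℏ

An i state has l = 6.
m_l runs from −6 to 6, i.e. {-6, -5, -4, -3, -2, -1, 0, 1, 2, 3, 4, 5, 6}.
Σ|m_l| = 2·6(6+1)/2 = 42.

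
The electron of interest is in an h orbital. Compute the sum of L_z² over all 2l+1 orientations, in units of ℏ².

Σ(L_z)² = 110 ℏ²

For an h orbital, l = 5.
m_l runs from −5 to 5, i.e. {-5, -4, -3, -2, -1, 0, 1, 2, 3, 4, 5}.
Summing m² from −5 to 5: Σ m_l² = 110.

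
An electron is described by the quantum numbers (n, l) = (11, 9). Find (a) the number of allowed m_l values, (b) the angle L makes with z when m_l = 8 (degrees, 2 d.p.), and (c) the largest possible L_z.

19 values; θ(m_l=8) ≈ 32.51°; L_z,max = 9ℏ

There are 2l+1 = 19 values of m_l.
For m_l = 8: cos θ = 8/√90, θ ≈ 32.51°.
L_z,max = lℏ = 9ℏ.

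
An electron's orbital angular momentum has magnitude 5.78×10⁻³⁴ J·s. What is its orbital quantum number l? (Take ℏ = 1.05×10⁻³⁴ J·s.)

l = 5

Dividing by ℏ: |L|/ℏ ≈ 5.505.
(|L|/ℏ)² = l(l+1) ≈ 30.30 ⇒ l = 5.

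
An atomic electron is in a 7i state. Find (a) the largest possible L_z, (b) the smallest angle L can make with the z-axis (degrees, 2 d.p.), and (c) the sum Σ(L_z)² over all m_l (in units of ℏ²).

For 7i, l = 6.
L_z,max = lℏ = 6ℏ.
cos θ_min = 6/√42, so θ_min ≈ 22.21°.
Σ m_l² = 182, so Σ(L_z)² = 182 ℏ².

L_z,max = 6ℏ; θ_min ≈ 22.21°; Σ(L_z)² = 182 ℏ²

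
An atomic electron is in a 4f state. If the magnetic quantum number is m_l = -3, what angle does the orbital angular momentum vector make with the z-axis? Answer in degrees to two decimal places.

θ ≈ 150.00°

4f means n = 4, l = 3.
|L| = √(l(l+1)) ℏ = 2√3 ℏ.
L_z = m_l ℏ = −3ℏ.
cos θ = L_z/|L| = -3/√12, so θ ≈ 150.00°.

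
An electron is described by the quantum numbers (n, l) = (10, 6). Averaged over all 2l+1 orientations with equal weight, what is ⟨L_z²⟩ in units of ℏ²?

m_l ∈ {-6, -5, -4, -3, -2, -1, 0, 1, 2, 3, 4, 5, 6}.
⟨L_z²⟩ = ℏ²·l(l+1)/3 = 14ℏ².

⟨L_z²⟩ = 14 ℏ²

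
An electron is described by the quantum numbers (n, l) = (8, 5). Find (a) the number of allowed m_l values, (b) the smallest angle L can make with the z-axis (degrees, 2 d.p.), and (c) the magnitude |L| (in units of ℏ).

11 values; θ_min ≈ 24.09°; |L| = √30 ℏ ≈ 5.477ℏ

There are 2l+1 = 11 values of m_l.
cos θ_min = 5/√30, so θ_min ≈ 24.09°.
|L| = ℏ√(5·6) = √30 ℏ ≈ 5.477ℏ.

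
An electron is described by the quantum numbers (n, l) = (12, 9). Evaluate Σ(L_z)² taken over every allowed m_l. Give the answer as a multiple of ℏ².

Σ(L_z)² = 570 ℏ²

The allowed m_l values are -9, -8, -7, -6, -5, -4, -3, -2, -1, 0, 1, 2, 3, 4, 5, 6, 7, 8, 9.
Σ m_l² = l(l+1)(2l+1)/3 = 9·10·19/3 = 570.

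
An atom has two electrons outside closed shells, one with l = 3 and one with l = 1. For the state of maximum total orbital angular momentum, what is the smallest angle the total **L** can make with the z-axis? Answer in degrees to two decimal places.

θ_min ≈ 26.57°

By the triangle rule, |l₁ − l₂| ≤ L ≤ l₁ + l₂.
L ∈ {2, 3, 4}.
The maximum is L = 4, with |L_tot| = ℏ√(4·5) = 2√5 ℏ.
The minimum angle with z is arccos(4/√20) ≈ 26.57°.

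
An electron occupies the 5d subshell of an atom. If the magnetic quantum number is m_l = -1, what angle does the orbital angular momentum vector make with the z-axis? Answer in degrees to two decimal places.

θ ≈ 114.09°

The 5d subshell has l = 2.
|L| = √(l(l+1)) ℏ = √6 ℏ.
L_z = m_l ℏ = −1ℏ.
cos θ = L_z/|L| = -1/√6, so θ ≈ 114.09°.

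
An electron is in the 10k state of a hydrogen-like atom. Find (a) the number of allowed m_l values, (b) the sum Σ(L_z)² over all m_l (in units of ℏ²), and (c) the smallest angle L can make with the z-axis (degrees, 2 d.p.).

The 10k subshell has l = 7.
There are 2l+1 = 15 values of m_l.
Σ m_l² = 280, so Σ(L_z)² = 280 ℏ².
cos θ_min = 7/√56, so θ_min ≈ 20.70°.

15 values; Σ(L_z)² = 280 ℏ²; θ_min ≈ 20.70°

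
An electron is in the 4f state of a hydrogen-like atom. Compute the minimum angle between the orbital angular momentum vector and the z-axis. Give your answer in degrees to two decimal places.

The 4f subshell has l = 3.
|L| = √(l(l+1)) ℏ = 2√3 ℏ.
The smallest angle corresponds to the largest L_z, i.e. m_l = l = 3, giving L_z = 3ℏ.
cos θ_min = 3/√12, so θ_min ≈ 30.00°.

θ_min ≈ 30.00°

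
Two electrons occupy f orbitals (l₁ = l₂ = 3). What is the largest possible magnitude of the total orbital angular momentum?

|L_tot|_max = √42 ℏ ≈ 6.481ℏ

By the triangle rule, |l₁ − l₂| ≤ L ≤ l₁ + l₂.
So L can be 0, 1, 2, 3, 4, 5, 6.
The largest magnitude corresponds to L = 6: |L_tot| = ℏ√(6·7) = √42 ℏ.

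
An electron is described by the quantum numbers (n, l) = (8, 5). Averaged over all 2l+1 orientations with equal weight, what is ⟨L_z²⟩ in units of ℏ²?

m_l runs from −5 to 5, i.e. {-5, -4, -3, -2, -1, 0, 1, 2, 3, 4, 5}.
⟨L_z²⟩ = ℏ²·(Σ m_l²)/(2l+1) = ℏ²·110/11 = 10ℏ².

⟨L_z²⟩ = 10 ℏ²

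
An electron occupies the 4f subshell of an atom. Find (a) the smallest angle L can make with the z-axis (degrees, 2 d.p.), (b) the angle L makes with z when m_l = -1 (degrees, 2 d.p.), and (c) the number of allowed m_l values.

4f means n = 4, l = 3.
cos θ_min = 3/√12, so θ_min ≈ 30.00°.
For m_l = -1: cos θ = -1/√12, θ ≈ 106.78°.
There are 2l+1 = 7 values of m_l.

θ_min ≈ 30.00°; θ(m_l=-1) ≈ 106.78°; 7 values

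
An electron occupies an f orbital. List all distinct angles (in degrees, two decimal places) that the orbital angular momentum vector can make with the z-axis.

For an f orbital, l = 3.
|L| = ℏ√(l(l+1)) = 2√3 ℏ.
cos θ = m_l/√12 for each m_l ∈ {-3, -2, -1, 0, 1, 2, 3}.

θ ∈ {30.00°, 54.74°, 73.22°, 90.00°, 106.78°, 125.26°, 150.00°}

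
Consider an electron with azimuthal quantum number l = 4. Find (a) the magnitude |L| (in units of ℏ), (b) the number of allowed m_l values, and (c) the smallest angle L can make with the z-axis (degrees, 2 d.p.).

|L| = ℏ√(4·5) = 2√5 ℏ ≈ 4.472ℏ.
There are 2l+1 = 9 values of m_l.
cos θ_min = 4/√20, so θ_min ≈ 26.57°.

|L| = 2√5 ℏ ≈ 4.472ℏ; 9 values; θ_min ≈ 26.57°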